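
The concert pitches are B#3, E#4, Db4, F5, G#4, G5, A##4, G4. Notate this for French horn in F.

Written C4 sounds as F3 on the French horn in F, so concert pitches are written a perfect fifth up.
B#3 to F##4
E#4 to B#4
Db4 to Ab4
F5 to C6
G#4 to D#5
G5 to D6
A##4 to E##5
G4 to D5

F##4 B#4 Ab4 C6 D#5 D6 E##5 D5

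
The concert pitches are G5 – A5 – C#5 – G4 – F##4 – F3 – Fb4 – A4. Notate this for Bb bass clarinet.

Written C4 sounds as Bb2 on the Bb bass clarinet, so concert pitches are written a major ninth up.
G5 → A6
A5 → B6
C#5 → D#6
G4 → A5
F##4 → G##5
F3 → G4
Fb4 → Gb5
A4 → B5

A6 B6 D#6 A5 G##5 G4 Gb5 B5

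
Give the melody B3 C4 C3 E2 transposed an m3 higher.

B3 gives D4
C4 gives Eb4
C3 gives Eb3
E2 gives G2

D4 Eb4 Eb3 G2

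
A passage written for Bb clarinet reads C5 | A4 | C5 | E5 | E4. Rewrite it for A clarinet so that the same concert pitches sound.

Db5 Bb4 Db5 F5 F4

First find concert pitch: the Bb clarinet sounds a major second below written, so C5 A4 C5 E5 E4 sounds Bb4 G4 Bb4 D5 D4.
Then write for A clarinet: it sounds a minor third below written, so the part must be a minor third above concert.
Bb4 → Db5
G4 → Bb4
Bb4 → Db5
D5 → F5
D4 → F4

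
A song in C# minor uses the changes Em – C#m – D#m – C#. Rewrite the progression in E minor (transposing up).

C# minor up to E minor is a minor third; each chord root moves by that interval while the quality stays the same.
Em: root E up a minor third → G, giving Gm.
C#m: root C# up a minor third → E, giving Em.
D#m: root D# up a minor third → F#, giving F#m.
C#: root C# up a minor third → E, giving E.

Gm Em F#m E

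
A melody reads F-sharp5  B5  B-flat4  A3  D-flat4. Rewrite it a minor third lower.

F#5: a third down reaches D, and 3 semitones makes it D#5.
B5 down a minor third is G#5.
Bb4 down a minor third is G4.
A minor third down from A3 gives F#3.
Db4 down a minor third is Bb3.

D#5 G#5 G4 F#3 Bb3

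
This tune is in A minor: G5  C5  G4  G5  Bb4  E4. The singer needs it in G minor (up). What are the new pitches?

F6 Bb5 F5 F6 Ab5 D5

A minor to G minor up is a minor seventh, so every note moves up by that interval.
G5 becomes F6
C5 becomes Bb5
G4 becomes F5
G5 becomes F6
Bb4 becomes Ab5
E4 becomes D5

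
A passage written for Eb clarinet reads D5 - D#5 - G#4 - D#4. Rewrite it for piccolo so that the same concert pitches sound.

First find concert pitch: the Eb clarinet sounds a minor third above written, so D5 D#5 G#4 D#4 sounds F5 F#5 B4 F#4.
Then write for piccolo: it sounds a perfect octave above written, so the part must be a perfect octave below concert.
F5 → F4
F#5 → F#4
B4 → B3
F#4 → F#3

F4 F#4 B3 F#3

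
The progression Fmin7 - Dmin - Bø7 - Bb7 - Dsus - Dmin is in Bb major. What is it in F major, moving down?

Cmin7 Amin F#ø7 F7 Asus Amin

Bb major down to F major is a perfect fourth; each chord root moves by that interval while the quality stays the same.
Fmin7: root F down a perfect fourth → C, giving Cmin7.
Dmin: root D down a perfect fourth → A, giving Amin.
Bø7: root B down a perfect fourth → F#, giving F#ø7.
Bb7: root Bb down a perfect fourth → F, giving F7.
Dsus: root D down a perfect fourth → A, giving Asus.
Dmin: root D down a perfect fourth → A, giving Amin.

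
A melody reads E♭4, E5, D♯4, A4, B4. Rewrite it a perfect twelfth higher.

Eb4 -> Bb5
E5 -> B6
D#4 -> A#5
A4 -> E6
B4 -> F#6

Bb5 B6 A#5 E6 F#6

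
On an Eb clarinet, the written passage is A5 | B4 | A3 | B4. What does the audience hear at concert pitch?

Written C4 on the Eb clarinet sounds as Eb4, a minor third higher; apply that shift to every note.
A5 gives C6
B4 gives D5
A3 gives C4
B4 gives D5

C6 D5 C4 D5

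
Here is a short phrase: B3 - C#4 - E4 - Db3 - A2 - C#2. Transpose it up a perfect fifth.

F#4 G#4 B4 Ab3 E3 G#2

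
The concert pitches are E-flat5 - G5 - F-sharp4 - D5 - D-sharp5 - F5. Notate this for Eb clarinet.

Written C4 sounds as Eb4 on the Eb clarinet, so concert pitches are written a minor third down.
Eb5 to C5
G5 to E5
F#4 to D#4
D5 to B4
D#5 to B#4
F5 to D5

C5 E5 D#4 B4 B#4 D5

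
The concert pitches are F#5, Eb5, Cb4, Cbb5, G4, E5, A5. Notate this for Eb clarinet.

D#5 C5 Ab3 Abb4 E4 C#5 F#5

The Eb clarinet sounds a minor third above written, so the written part must be a minor third below concert — transpose each note down.
F#5 -> D#5
Eb5 -> C5
Cb4 -> Ab3
Cbb5 -> Abb4
G4 -> E4
E5 -> C#5
A5 -> F#5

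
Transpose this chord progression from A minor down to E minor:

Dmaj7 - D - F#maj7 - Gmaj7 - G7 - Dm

A minor down to E minor is a perfect fourth; each chord root moves by that interval while the quality stays the same.
Dmaj7: root D down a perfect fourth → A, giving Amaj7.
D: root D down a perfect fourth → A, giving A.
F#maj7: root F# down a perfect fourth → C#, giving C#maj7.
Gmaj7: root G down a perfect fourth → D, giving Dmaj7.
G7: root G down a perfect fourth → D, giving D7.
Dm: root D down a perfect fourth → A, giving Am.

Amaj7 A C#maj7 Dmaj7 D7 Am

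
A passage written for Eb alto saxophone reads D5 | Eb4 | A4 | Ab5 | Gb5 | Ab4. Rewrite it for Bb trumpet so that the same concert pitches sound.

G4 Ab3 D4 Db5 Cb5 Db4

First find concert pitch: the Eb alto saxophone sounds a major sixth below written, so D5 Eb4 A4 Ab5 Gb5 Ab4 sounds F4 Gb3 C4 Cb5 Bbb4 Cb4.
Then write for Bb trumpet: it sounds a major second below written, so the part must be a major second above concert.
F4 → G4
Gb3 → Ab3
C4 → D4
Cb5 → Db5
Bbb4 → Cb5
Cb4 → Db4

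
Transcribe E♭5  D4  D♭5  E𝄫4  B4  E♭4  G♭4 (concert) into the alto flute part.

The alto flute sounds a perfect fourth below written, so the written part must be a perfect fourth above concert — transpose each note up.
Eb5 becomes Ab5
D4 becomes G4
Db5 becomes Gb5
Ebb4 becomes Abb4
B4 becomes E5
Eb4 becomes Ab4
Gb4 becomes Cb5

Ab5 G4 Gb5 Abb4 E5 Ab4 Cb5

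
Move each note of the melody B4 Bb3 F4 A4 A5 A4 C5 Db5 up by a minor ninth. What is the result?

C6 Cb5 Gb5 Bb5 Bb6 Bb5 Db6 Ebb6

B4 to C6
Bb3 to Cb5
F4 to Gb5
A4 to Bb5
A5 to Bb6
A4 to Bb5
C5 to Db6
Db5 to Ebb6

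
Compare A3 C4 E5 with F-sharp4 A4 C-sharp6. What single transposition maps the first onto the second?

From A3 to F#4 is 6 letter names — a sixth of some quality.
A3 to F#4 is 9 semitones, which makes it a major sixth; the second version is higher, so the direction is up.
Checking another pair — E5 → C#6 — gives the same interval.

up a major sixth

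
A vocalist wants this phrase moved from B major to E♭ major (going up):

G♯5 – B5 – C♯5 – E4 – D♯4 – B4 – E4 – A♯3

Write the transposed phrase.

From B up to E♭ is a diminished fourth; apply that to each pitch.
G#5 -> C6
B5 -> Eb6
C#5 -> F5
E4 -> Ab4
D#4 -> G4
B4 -> Eb5
E4 -> Ab4
A#3 -> D4

C6 Eb6 F5 Ab4 G4 Eb5 Ab4 D4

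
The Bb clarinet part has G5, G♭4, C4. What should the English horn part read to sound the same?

C6 Cb5 F4

First find concert pitch: the Bb clarinet sounds a major second below written, so G5 G♭4 C4 sounds F5 Fb4 Bb3.
Then write for English horn: it sounds a perfect fifth below written, so the part must be a perfect fifth above concert.
F5 → C6
Fb4 → Cb5
Bb3 → F4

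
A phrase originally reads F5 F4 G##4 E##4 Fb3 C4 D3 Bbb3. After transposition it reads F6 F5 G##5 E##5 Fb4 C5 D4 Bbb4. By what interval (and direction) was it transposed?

up a perfect octave

From F5 to F6 is 8 letter names — an octave of some quality.
F5 to F6 is 12 semitones, which makes it a perfect octave; the second version is higher, so the direction is up.
Checking another pair — Bbb3 → Bbb4 — gives the same interval.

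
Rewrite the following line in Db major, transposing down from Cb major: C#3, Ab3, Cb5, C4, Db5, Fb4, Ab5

From Cb down to Db is a minor seventh; apply that to each pitch.
C#3 becomes D#2
Ab3 becomes Bb2
Cb5 becomes Db4
C4 becomes D3
Db5 becomes Eb4
Fb4 becomes Gb3
Ab5 becomes Bb4

D#2 Bb2 Db4 D3 Eb4 Gb3 Bb4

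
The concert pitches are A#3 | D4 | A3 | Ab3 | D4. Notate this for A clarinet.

C#4 F4 C4 Cb4 F4

Written C4 sounds as A3 on the A clarinet, so concert pitches are written a minor third up.
A#3 becomes C#4
D4 becomes F4
A3 becomes C4
Ab3 becomes Cb4
D4 becomes F4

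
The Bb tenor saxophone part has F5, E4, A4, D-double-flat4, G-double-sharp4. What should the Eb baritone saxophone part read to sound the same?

C6 B4 E5 Abb4 D##5

First find concert pitch: the Bb tenor saxophone sounds a major ninth below written, so F5 E4 A4 D-double-flat4 G-double-sharp4 sounds Eb4 D3 G3 Cbb3 F##3.
Then write for Eb baritone saxophone: it sounds a major thirteenth below written, so the part must be a major thirteenth above concert.
Eb4 → C6
D3 → B4
G3 → E5
Cbb3 → Abb4
F##3 → D##5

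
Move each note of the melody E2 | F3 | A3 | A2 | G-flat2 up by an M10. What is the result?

A major tenth up from E2 gives G#3.
A major tenth up from F3 gives A4.
A3: a tenth up reaches C, and 16 semitones makes it C#5.
A major tenth up from A2 gives C#4.
Gb2 up a major tenth is Bb3.

G#3 A4 C#5 C#4 Bb3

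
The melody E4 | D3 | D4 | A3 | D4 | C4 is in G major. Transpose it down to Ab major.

F3 Eb2 Eb3 Bb2 Eb3 Db3

From G down to Ab is a major seventh; apply that to each pitch.
E4 gives F3
D3 gives Eb2
D4 gives Eb3
A3 gives Bb2
D4 gives Eb3
C4 gives Db3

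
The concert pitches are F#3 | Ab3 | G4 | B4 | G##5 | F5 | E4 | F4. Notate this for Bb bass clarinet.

Written C4 sounds as Bb2 on the Bb bass clarinet, so concert pitches are written a major ninth up.
F#3 gives G#4
Ab3 gives Bb4
G4 gives A5
B4 gives C#6
G##5 gives A##6
F5 gives G6
E4 gives F#5
F4 gives G5

G#4 Bb4 A5 C#6 A##6 G6 F#5 G5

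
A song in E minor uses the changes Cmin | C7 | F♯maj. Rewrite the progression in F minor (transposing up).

Dbmin Db7 Gmaj

E minor up to F minor is a minor second; each chord root moves by that interval while the quality stays the same.
Cmin: root C up a minor second → Db, giving Dbmin.
C7: root C up a minor second → Db, giving Db7.
F♯maj: root F♯ up a minor second → G, giving Gmaj.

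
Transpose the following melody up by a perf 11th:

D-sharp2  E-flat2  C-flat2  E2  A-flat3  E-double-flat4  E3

G#3 Ab3 Fb3 A3 Db5 Abb5 A4

A perfect eleventh up from D#2 gives G#3.
Eb2: an eleventh up reaches A, and 17 semitones makes it Ab3.
Cb2: an eleventh up reaches F, and 17 semitones makes it Fb3.
E2: an eleventh up reaches A, and 17 semitones makes it A3.
A perfect eleventh up from Ab3 gives Db5.
Ebb4: an eleventh up reaches A, and 17 semitones makes it Abb5.
E3: an eleventh up reaches A, and 17 semitones makes it A4.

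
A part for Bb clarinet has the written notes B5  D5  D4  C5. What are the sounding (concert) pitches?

Written C4 on the Bb clarinet sounds as Bb3, a major second lower; apply that shift to every note.
B5 -> A5
D5 -> C5
D4 -> C4
C5 -> Bb4

A5 C5 C4 Bb4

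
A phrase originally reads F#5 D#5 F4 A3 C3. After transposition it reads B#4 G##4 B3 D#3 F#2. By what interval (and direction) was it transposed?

down a diminished fifth

From F#5 to B#4 is 5 letter names — a fifth of some quality.
B#4 to F#5 is 6 semitones, which makes it a diminished fifth; the second version is lower, so the direction is down.
Checking another pair — C3 → F#2 — gives the same interval.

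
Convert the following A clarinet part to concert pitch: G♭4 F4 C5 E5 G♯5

The A clarinet sounds a minor third below written, so transpose each written note down a minor third.
Gb4 gives Eb4
F4 gives D4
C5 gives A4
E5 gives C#5
G#5 gives E#5

Eb4 D4 A4 C#5 E#5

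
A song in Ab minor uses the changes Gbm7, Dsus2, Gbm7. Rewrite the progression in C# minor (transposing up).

Bm7 F##sus2 Bm7

Ab minor up to C# minor is an augmented third; each chord root moves by that interval while the quality stays the same.
Gbm7: root Gb up an augmented third → B, giving Bm7.
Dsus2: root D up an augmented third → F##, giving F##sus2.
Gbm7: root Gb up an augmented third → B, giving Bm7.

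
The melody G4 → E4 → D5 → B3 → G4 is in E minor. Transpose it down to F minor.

Ab3 F3 Eb4 C3 Ab3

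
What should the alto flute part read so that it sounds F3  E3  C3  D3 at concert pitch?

Bb3 A3 F3 G3

Written C4 sounds as G3 on the alto flute, so concert pitches are written a perfect fourth up.
F3 becomes Bb3
E3 becomes A3
C3 becomes F3
D3 becomes G3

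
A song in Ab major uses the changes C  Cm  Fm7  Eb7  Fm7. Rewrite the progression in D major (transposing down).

F# F#m Bm7 A7 Bm7

Ab major down to D major is a diminished fifth; each chord root moves by that interval while the quality stays the same.
C: root C down a diminished fifth → F#, giving F#.
Cm: root C down a diminished fifth → F#, giving F#m.
Fm7: root F down a diminished fifth → B, giving Bm7.
Eb7: root Eb down a diminished fifth → A, giving A7.
Fm7: root F down a diminished fifth → B, giving Bm7.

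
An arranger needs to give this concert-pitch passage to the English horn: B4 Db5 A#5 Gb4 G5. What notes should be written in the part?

F#5 Ab5 E#6 Db5 D6

Written C4 sounds as F3 on the English horn, so concert pitches are written a perfect fifth up.
B4 gives F#5
Db5 gives Ab5
A#5 gives E#6
Gb4 gives Db5
G5 gives D6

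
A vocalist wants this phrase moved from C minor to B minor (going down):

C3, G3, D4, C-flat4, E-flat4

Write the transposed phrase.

C minor to B minor down is a minor second, so every note moves down by that interval.
C3 to B2
G3 to F#3
D4 to C#4
Cb4 to Bb3
Eb4 to D4

B2 F#3 C#4 Bb3 D4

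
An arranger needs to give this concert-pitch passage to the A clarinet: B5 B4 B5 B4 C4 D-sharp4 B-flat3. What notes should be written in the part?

Written C4 sounds as A3 on the A clarinet, so concert pitches are written a minor third up.
B5 -> D6
B4 -> D5
B5 -> D6
B4 -> D5
C4 -> Eb4
D#4 -> F#4
Bb3 -> Db4

D6 D5 D6 D5 Eb4 F#4 Db4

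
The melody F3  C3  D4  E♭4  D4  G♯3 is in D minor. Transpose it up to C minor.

Eb4 Bb3 C5 Db5 C5 F#4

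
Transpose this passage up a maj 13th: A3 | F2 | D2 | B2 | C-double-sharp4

A3 becomes F#5
F2 becomes D4
D2 becomes B3
B2 becomes G#4
C##4 becomes A##5

F#5 D4 B3 G#4 A##5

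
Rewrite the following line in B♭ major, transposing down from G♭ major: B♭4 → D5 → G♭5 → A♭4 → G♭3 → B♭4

D4 F#4 Bb4 C4 Bb2 D4

G♭ major to B♭ major down is a minor sixth, so every note moves down by that interval.
Bb4 becomes D4
D5 becomes F#4
Gb5 becomes Bb4
Ab4 becomes C4
Gb3 becomes Bb2
Bb4 becomes D4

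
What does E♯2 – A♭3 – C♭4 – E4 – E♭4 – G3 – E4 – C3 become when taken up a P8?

E#3 Ab4 Cb5 E5 Eb5 G4 E5 C4

E#2 gives E#3
Ab3 gives Ab4
Cb4 gives Cb5
E4 gives E5
Eb4 gives Eb5
G3 gives G4
E4 gives E5
C3 gives C4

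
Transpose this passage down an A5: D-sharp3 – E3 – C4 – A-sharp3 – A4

D#3 down an augmented fifth is G2.
E3: a fifth down reaches A, and 8 semitones makes it Ab2.
C4: a fifth down reaches F, and 8 semitones makes it Fb3.
A#3 down an augmented fifth is D3.
A4: a fifth down reaches D, and 8 semitones makes it Db4.

G2 Ab2 Fb3 D3 Db4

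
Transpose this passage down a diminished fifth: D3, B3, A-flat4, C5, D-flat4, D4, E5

G#2 E#3 D4 F#4 G3 G#3 A#4

D3: a fifth down reaches G, and 6 semitones makes it G#2.
A diminished fifth down from B3 gives E#3.
A diminished fifth down from Ab4 gives D4.
C5: a fifth down reaches F, and 6 semitones makes it F#4.
A diminished fifth down from Db4 gives G3.
D4 down a diminished fifth is G#3.
A diminished fifth down from E5 gives A#4.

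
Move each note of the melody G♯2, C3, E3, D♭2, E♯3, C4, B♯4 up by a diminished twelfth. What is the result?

D4 Gb4 Bb4 Abb3 B4 Gb5 F#6

G#2 becomes D4
C3 becomes Gb4
E3 becomes Bb4
Db2 becomes Abb3
E#3 becomes B4
C4 becomes Gb5
B#4 becomes F#6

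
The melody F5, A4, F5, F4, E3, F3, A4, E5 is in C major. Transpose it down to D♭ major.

Gb4 Bb3 Gb4 Gb3 F2 Gb2 Bb3 F4

C major to D♭ major down is a major seventh, so every note moves down by that interval.
F5 gives Gb4
A4 gives Bb3
F5 gives Gb4
F4 gives Gb3
E3 gives F2
F3 gives Gb2
A4 gives Bb3
E5 gives F4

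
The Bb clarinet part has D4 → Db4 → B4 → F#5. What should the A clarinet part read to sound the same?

Eb4 Ebb4 C5 G5

First find concert pitch: the Bb clarinet sounds a major second below written, so D4 Db4 B4 F#5 sounds C4 Cb4 A4 E5.
Then write for A clarinet: it sounds a minor third below written, so the part must be a minor third above concert.
C4 → Eb4
Cb4 → Ebb4
A4 → C5
E5 → G5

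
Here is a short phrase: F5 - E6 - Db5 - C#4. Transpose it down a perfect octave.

F4 E5 Db4 C#3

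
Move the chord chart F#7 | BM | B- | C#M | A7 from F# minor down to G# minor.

G#7 C#M C#- D#M B7

F# minor down to G# minor is a minor seventh; each chord root moves by that interval while the quality stays the same.
F#7: root F# down a minor seventh → G#, giving G#7.
BM: root B down a minor seventh → C#, giving C#M.
B-: root B down a minor seventh → C#, giving C#-.
C#M: root C# down a minor seventh → D#, giving D#M.
A7: root A down a minor seventh → B, giving B7.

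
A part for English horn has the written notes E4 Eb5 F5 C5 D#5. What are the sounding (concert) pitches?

A3 Ab4 Bb4 F4 G#4

Written C4 on the English horn sounds as F3, a perfect fifth lower; apply that shift to every note.
E4 becomes A3
Eb5 becomes Ab4
F5 becomes Bb4
C5 becomes F4
D#5 becomes G#4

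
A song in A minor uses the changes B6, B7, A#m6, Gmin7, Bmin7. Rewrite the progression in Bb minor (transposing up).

C6 C7 Bm6 Abmin7 Cmin7

A minor up to Bb minor is a minor second; each chord root moves by that interval while the quality stays the same.
B6: root B up a minor second → C, giving C6.
B7: root B up a minor second → C, giving C7.
A#m6: root A# up a minor second → B, giving Bm6.
Gmin7: root G up a minor second → Ab, giving Abmin7.
Bmin7: root B up a minor second → C, giving Cmin7.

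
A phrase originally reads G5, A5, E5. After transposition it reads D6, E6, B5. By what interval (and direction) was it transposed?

Take the first pair: G5 → D6. G to D spans 5 letter names, so the interval is some kind of fifth.
G5 to D6 is 7 semitones, which makes it a perfect fifth; the second version is higher, so the direction is up.
Checking another pair — E5 → B5 — gives the same interval.

up a perfect fifth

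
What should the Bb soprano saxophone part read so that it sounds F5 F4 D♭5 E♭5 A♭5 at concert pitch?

G5 G4 Eb5 F5 Bb5

The Bb soprano saxophone sounds a major second below written, so the written part must be a major second above concert — transpose each note up.
F5 -> G5
F4 -> G4
Db5 -> Eb5
Eb5 -> F5
Ab5 -> Bb5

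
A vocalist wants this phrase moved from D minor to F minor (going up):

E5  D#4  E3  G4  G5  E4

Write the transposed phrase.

G5 F#4 G3 Bb4 Bb5 G4

From D up to F is a minor third; apply that to each pitch.
E5 -> G5
D#4 -> F#4
E3 -> G3
G4 -> Bb4
G5 -> Bb5
E4 -> G4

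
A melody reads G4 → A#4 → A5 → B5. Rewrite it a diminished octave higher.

G4: an octave up reaches G, and 11 semitones makes it Gb5.
A diminished octave up from A#4 gives A5.
A5 up a diminished octave is Ab6.
B5 up a diminished octave is Bb6.

Gb5 A5 Ab6 Bb6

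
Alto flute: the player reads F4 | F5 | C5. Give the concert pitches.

C4 C5 G4

Written C4 on the alto flute sounds as G3, a perfect fourth lower; apply that shift to every note.
F4 → C4
F5 → C5
C5 → G4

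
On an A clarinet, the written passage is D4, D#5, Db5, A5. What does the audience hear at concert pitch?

B3 B#4 Bb4 F#5

Written C4 on the A clarinet sounds as A3, a minor third lower; apply that shift to every note.
D4 → B3
D#5 → B#4
Db5 → Bb4
A5 → F#5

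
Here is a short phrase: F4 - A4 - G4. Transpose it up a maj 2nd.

G4 B4 A4

F4 -> G4
A4 -> B4
G4 -> A4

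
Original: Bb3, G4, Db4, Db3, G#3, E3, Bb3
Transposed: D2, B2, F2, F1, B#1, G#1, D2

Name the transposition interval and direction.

Take the first pair: Bb3 → D2. B to D spans 13 letter names, so the interval is some kind of thirteenth.
D2 to Bb3 is 20 semitones, which makes it a minor thirteenth; the second version is lower, so the direction is down.
Checking another pair — Bb3 → D2 — gives the same interval.

down a minor thirteenth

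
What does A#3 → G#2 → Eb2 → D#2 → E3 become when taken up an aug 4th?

D##4 C##3 A2 G##2 A#3

A#3 -> D##4
G#2 -> C##3
Eb2 -> A2
D#2 -> G##2
E3 -> A#3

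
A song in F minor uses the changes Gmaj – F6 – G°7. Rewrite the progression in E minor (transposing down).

F#maj E6 F#°7

F minor down to E minor is a minor second; each chord root moves by that interval while the quality stays the same.
Gmaj: root G down a minor second → F#, giving F#maj.
F6: root F down a minor second → E, giving E6.
G°7: root G down a minor second → F#, giving F#°7.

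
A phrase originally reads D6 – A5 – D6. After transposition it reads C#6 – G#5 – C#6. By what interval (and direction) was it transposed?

down a minor second

From D6 to C#6 is 2 letter names — a second of some quality.
C#6 to D6 is 1 semitone, which makes it a minor second; the second version is lower, so the direction is down.
Checking another pair — D6 → C#6 — gives the same interval.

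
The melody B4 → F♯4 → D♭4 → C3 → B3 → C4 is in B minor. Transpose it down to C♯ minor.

C#4 G#3 Eb3 D2 C#3 D3

B minor to C♯ minor down is a minor seventh, so every note moves down by that interval.
B4 -> C#4
F#4 -> G#3
Db4 -> Eb3
C3 -> D2
B3 -> C#3
C4 -> D3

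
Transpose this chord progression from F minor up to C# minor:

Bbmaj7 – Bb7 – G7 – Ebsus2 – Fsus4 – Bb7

F minor up to C# minor is an augmented fifth; each chord root moves by that interval while the quality stays the same.
Bbmaj7: root Bb up an augmented fifth → F#, giving F#maj7.
Bb7: root Bb up an augmented fifth → F#, giving F#7.
G7: root G up an augmented fifth → D#, giving D#7.
Ebsus2: root Eb up an augmented fifth → B, giving Bsus2.
Fsus4: root F up an augmented fifth → C#, giving C#sus4.
Bb7: root Bb up an augmented fifth → F#, giving F#7.

F#maj7 F#7 D#7 Bsus2 C#sus4 F#7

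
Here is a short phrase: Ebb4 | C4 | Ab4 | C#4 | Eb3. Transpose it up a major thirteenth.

Ebb4 becomes Cb6
C4 becomes A5
Ab4 becomes F6
C#4 becomes A#5
Eb3 becomes C5

Cb6 A5 F6 A#5 C5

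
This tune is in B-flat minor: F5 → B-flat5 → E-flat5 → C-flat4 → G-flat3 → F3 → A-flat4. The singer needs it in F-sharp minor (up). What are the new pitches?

C#6 F#6 B5 G4 D4 C#4 E5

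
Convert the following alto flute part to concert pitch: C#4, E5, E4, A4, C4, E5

G#3 B4 B3 E4 G3 B4

Written C4 on the alto flute sounds as G3, a perfect fourth lower; apply that shift to every note.
C#4 becomes G#3
E5 becomes B4
E4 becomes B3
A4 becomes E4
C4 becomes G3
E5 becomes B4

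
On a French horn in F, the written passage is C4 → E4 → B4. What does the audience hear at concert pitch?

F3 A3 E4

The French horn in F sounds a perfect fifth below written, so transpose each written note down a perfect fifth.
C4 becomes F3
E4 becomes A3
B4 becomes E4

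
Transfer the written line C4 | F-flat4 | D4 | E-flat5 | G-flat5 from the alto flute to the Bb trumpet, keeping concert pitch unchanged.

First find concert pitch: the alto flute sounds a perfect fourth below written, so C4 F-flat4 D4 E-flat5 G-flat5 sounds G3 Cb4 A3 Bb4 Db5.
Then write for Bb trumpet: it sounds a major second below written, so the part must be a major second above concert.
G3 → A3
Cb4 → Db4
A3 → B3
Bb4 → C5
Db5 → Eb5

A3 Db4 B3 C5 Eb5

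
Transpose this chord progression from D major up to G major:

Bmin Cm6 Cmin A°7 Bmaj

Emin Fm6 Fmin D°7 Emaj

D major up to G major is a perfect fourth; each chord root moves by that interval while the quality stays the same.
Bmin: root B up a perfect fourth → E, giving Emin.
Cm6: root C up a perfect fourth → F, giving Fm6.
Cmin: root C up a perfect fourth → F, giving Fmin.
A°7: root A up a perfect fourth → D, giving D°7.
Bmaj: root B up a perfect fourth → E, giving Emaj.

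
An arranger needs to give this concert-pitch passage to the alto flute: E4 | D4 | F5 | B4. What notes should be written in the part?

A4 G4 Bb5 E5

The alto flute sounds a perfect fourth below written, so the written part must be a perfect fourth above concert — transpose each note up.
E4 gives A4
D4 gives G4
F5 gives Bb5
B4 gives E5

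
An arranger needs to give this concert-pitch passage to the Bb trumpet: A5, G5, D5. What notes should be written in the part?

B5 A5 E5

The Bb trumpet sounds a major second below written, so the written part must be a major second above concert — transpose each note up.
A5 -> B5
G5 -> A5
D5 -> E5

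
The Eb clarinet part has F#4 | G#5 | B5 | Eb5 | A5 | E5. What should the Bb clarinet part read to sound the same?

First find concert pitch: the Eb clarinet sounds a minor third above written, so F#4 G#5 B5 Eb5 A5 E5 sounds A4 B5 D6 Gb5 C6 G5.
Then write for Bb clarinet: it sounds a major second below written, so the part must be a major second above concert.
A4 → B4
B5 → C#6
D6 → E6
Gb5 → Ab5
C6 → D6
G5 → A5

B4 C#6 E6 Ab5 D6 A5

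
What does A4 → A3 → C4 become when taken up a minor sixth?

F5 F4 Ab4

A4 -> F5
A3 -> F4
C4 -> Ab4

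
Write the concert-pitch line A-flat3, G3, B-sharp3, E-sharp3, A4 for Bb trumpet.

Bb3 A3 C##4 F##3 B4

Written C4 sounds as Bb3 on the Bb trumpet, so concert pitches are written a major second up.
Ab3 -> Bb3
G3 -> A3
B#3 -> C##4
E#3 -> F##3
A4 -> B4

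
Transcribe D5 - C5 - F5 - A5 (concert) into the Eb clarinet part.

B4 A4 D5 F#5

The Eb clarinet sounds a minor third above written, so the written part must be a minor third below concert — transpose each note down.
D5 → B4
C5 → A4
F5 → D5
A5 → F#5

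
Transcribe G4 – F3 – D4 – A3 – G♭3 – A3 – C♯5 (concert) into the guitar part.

The guitar sounds a perfect octave below written, so the written part must be a perfect octave above concert — transpose each note up.
G4 → G5
F3 → F4
D4 → D5
A3 → A4
Gb3 → Gb4
A3 → A4
C#5 → C#6

G5 F4 D5 A4 Gb4 A4 C#6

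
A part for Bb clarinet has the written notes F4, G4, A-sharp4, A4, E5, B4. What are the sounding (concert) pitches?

The Bb clarinet sounds a major second below written, so transpose each written note down a major second.
F4 -> Eb4
G4 -> F4
A#4 -> G#4
A4 -> G4
E5 -> D5
B4 -> A4

Eb4 F4 G#4 G4 D5 A4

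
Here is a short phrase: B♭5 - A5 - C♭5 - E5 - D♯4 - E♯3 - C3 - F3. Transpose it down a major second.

Ab5 G5 Bbb4 D5 C#4 D#3 Bb2 Eb3

Bb5 down a major second is Ab5.
A5 down a major second is G5.
Cb5 down a major second is Bbb4.
E5: a second down reaches D, and 2 semitones makes it D5.
A major second down from D#4 gives C#4.
A major second down from E#3 gives D#3.
A major second down from C3 gives Bb2.
F3 down a major second is Eb3.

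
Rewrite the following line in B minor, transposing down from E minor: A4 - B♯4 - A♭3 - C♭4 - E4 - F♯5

E4 F##4 Eb3 Gb3 B3 C#5

From E down to B is a perfect fourth; apply that to each pitch.
A4 becomes E4
B#4 becomes F##4
Ab3 becomes Eb3
Cb4 becomes Gb3
E4 becomes B3
F#5 becomes C#5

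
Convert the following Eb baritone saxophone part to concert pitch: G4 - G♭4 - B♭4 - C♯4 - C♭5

Bb2 Bbb2 Db3 E2 Ebb3

The Eb baritone saxophone sounds a major thirteenth below written, so transpose each written note down a major thirteenth.
G4 to Bb2
Gb4 to Bbb2
Bb4 to Db3
C#4 to E2
Cb5 to Ebb3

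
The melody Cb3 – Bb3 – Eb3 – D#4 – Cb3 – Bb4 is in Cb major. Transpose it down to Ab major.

Ab2 G3 C3 B#3 Ab2 G4

Cb major to Ab major down is a minor third, so every note moves down by that interval.
Cb3 becomes Ab2
Bb3 becomes G3
Eb3 becomes C3
D#4 becomes B#3
Cb3 becomes Ab2
Bb4 becomes G4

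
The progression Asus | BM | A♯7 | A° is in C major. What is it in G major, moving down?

Esus F#M E#7 E°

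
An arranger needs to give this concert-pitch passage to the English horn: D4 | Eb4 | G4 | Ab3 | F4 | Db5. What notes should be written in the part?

A4 Bb4 D5 Eb4 C5 Ab5

The English horn sounds a perfect fifth below written, so the written part must be a perfect fifth above concert — transpose each note up.
D4 -> A4
Eb4 -> Bb4
G4 -> D5
Ab3 -> Eb4
F4 -> C5
Db5 -> Ab5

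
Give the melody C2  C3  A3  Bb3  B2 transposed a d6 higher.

Abb2 Abb3 Fb4 Gbb4 Gb3

A diminished sixth up from C2 gives Abb2.
C3: a sixth up reaches A, and 7 semitones makes it Abb3.
A3 up a diminished sixth is Fb4.
Bb3: a sixth up reaches G, and 7 semitones makes it Gbb4.
A diminished sixth up from B2 gives Gb3.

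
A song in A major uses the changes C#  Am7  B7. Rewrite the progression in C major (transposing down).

A major down to C major is a major sixth; each chord root moves by that interval while the quality stays the same.
C#: root C# down a major sixth → E, giving E.
Am7: root A down a major sixth → C, giving Cm7.
B7: root B down a major sixth → D, giving D7.

E Cm7 D7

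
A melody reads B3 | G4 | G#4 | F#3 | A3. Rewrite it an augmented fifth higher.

F##4 D#5 D##5 C##4 E#4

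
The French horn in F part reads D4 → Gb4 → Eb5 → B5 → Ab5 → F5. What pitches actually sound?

G3 Cb4 Ab4 E5 Db5 Bb4

The French horn in F sounds a perfect fifth below written, so transpose each written note down a perfect fifth.
D4 to G3
Gb4 to Cb4
Eb5 to Ab4
B5 to E5
Ab5 to Db5
F5 to Bb4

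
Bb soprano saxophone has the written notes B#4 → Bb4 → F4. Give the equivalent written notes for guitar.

A#5 Ab5 Eb5

First find concert pitch: the Bb soprano saxophone sounds a major second below written, so B#4 Bb4 F4 sounds A#4 Ab4 Eb4.
Then write for guitar: it sounds a perfect octave below written, so the part must be a perfect octave above concert.
A#4 → A#5
Ab4 → Ab5
Eb4 → Eb5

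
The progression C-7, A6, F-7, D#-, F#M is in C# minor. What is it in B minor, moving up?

Bb-7 G6 Eb-7 C#- EM

C# minor up to B minor is a minor seventh; each chord root moves by that interval while the quality stays the same.
C-7: root C up a minor seventh → Bb, giving Bb-7.
A6: root A up a minor seventh → G, giving G6.
F-7: root F up a minor seventh → Eb, giving Eb-7.
D#-: root D# up a minor seventh → C#, giving C#-.
F#M: root F# up a minor seventh → E, giving EM.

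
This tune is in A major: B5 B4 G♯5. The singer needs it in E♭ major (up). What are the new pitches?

A major to E♭ major up is a diminished fifth, so every note moves up by that interval.
B5 -> F6
B4 -> F5
G#5 -> D6

F6 F5 D6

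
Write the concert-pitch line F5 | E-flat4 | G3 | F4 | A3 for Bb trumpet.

Written C4 sounds as Bb3 on the Bb trumpet, so concert pitches are written a major second up.
F5 becomes G5
Eb4 becomes F4
G3 becomes A3
F4 becomes G4
A3 becomes B3

G5 F4 A3 G4 B3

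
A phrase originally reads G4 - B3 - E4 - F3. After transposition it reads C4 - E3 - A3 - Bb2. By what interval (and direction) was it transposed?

down a perfect fifth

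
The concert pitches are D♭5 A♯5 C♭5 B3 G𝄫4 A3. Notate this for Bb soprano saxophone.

Eb5 B#5 Db5 C#4 Abb4 B3

The Bb soprano saxophone sounds a major second below written, so the written part must be a major second above concert — transpose each note up.
Db5 to Eb5
A#5 to B#5
Cb5 to Db5
B3 to C#4
Gbb4 to Abb4
A3 to B3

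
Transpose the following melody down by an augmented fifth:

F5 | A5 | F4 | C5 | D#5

An augmented fifth down from F5 gives Bbb4.
An augmented fifth down from A5 gives Db5.
F4: a fifth down reaches B, and 8 semitones makes it Bbb3.
C5 down an augmented fifth is Fb4.
An augmented fifth down from D#5 gives G4.

Bbb4 Db5 Bbb3 Fb4 G4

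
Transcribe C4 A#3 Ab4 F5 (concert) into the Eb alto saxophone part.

A4 F##4 F5 D6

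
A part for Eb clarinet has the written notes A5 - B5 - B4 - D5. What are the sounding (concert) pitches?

The Eb clarinet sounds a minor third above written, so transpose each written note up a minor third.
A5 -> C6
B5 -> D6
B4 -> D5
D5 -> F5

C6 D6 D5 F5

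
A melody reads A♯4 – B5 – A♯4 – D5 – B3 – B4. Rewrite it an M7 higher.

G##5 A#6 G##5 C#6 A#4 A#5

A major seventh up from A#4 gives G##5.
B5 up a major seventh is A#6.
A#4: a seventh up reaches G, and 11 semitones makes it G##5.
D5: a seventh up reaches C, and 11 semitones makes it C#6.
B3: a seventh up reaches A, and 11 semitones makes it A#4.
B4: a seventh up reaches A, and 11 semitones makes it A#5.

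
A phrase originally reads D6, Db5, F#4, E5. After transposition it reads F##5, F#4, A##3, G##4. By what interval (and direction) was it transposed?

down a diminished sixth

From D6 to F##5 is 6 letter names — a sixth of some quality.
F##5 to D6 is 7 semitones, which makes it a diminished sixth; the second version is lower, so the direction is down.
Checking another pair — E5 → G##4 — gives the same interval.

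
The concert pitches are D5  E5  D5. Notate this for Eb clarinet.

B4 C#5 B4

Written C4 sounds as Eb4 on the Eb clarinet, so concert pitches are written a minor third down.
D5 -> B4
E5 -> C#5
D5 -> B4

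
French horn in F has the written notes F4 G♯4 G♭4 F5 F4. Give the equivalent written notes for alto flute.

First find concert pitch: the French horn in F sounds a perfect fifth below written, so F4 G♯4 G♭4 F5 F4 sounds Bb3 C#4 Cb4 Bb4 Bb3.
Then write for alto flute: it sounds a perfect fourth below written, so the part must be a perfect fourth above concert.
Bb3 → Eb4
C#4 → F#4
Cb4 → Fb4
Bb4 → Eb5
Bb3 → Eb4

Eb4 F#4 Fb4 Eb5 Eb4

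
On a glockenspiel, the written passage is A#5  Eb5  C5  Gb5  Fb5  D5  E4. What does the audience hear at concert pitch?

A#7 Eb7 C7 Gb7 Fb7 D7 E6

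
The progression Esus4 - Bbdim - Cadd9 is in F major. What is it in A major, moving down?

F major down to A major is a minor sixth; each chord root moves by that interval while the quality stays the same.
Esus4: root E down a minor sixth → G#, giving G#sus4.
Bbdim: root Bb down a minor sixth → D, giving Ddim.
Cadd9: root C down a minor sixth → E, giving Eadd9.

G#sus4 Ddim Eadd9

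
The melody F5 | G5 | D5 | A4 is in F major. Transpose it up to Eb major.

Eb6 F6 C6 G5

From F up to Eb is a minor seventh; apply that to each pitch.
F5 → Eb6
G5 → F6
D5 → C6
A4 → G5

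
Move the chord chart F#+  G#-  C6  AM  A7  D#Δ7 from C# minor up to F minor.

C# minor up to F minor is a diminished fourth; each chord root moves by that interval while the quality stays the same.
F#+: root F# up a diminished fourth → Bb, giving Bb+.
G#-: root G# up a diminished fourth → C, giving C-.
C6: root C up a diminished fourth → Fb, giving Fb6.
AM: root A up a diminished fourth → Db, giving DbM.
A7: root A up a diminished fourth → Db, giving Db7.
D#Δ7: root D# up a diminished fourth → G, giving GΔ7.

Bb+ C- Fb6 DbM Db7 GΔ7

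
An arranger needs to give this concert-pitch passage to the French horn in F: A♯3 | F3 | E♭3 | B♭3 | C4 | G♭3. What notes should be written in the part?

Written C4 sounds as F3 on the French horn in F, so concert pitches are written a perfect fifth up.
A#3 becomes E#4
F3 becomes C4
Eb3 becomes Bb3
Bb3 becomes F4
C4 becomes G4
Gb3 becomes Db4

E#4 C4 Bb3 F4 G4 Db4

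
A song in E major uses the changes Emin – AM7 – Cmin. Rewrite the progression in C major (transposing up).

Cmin FM7 Abmin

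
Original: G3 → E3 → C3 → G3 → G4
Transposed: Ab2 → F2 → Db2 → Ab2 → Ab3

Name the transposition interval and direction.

down a major seventh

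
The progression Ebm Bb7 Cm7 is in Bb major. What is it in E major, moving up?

Am E7 F#m7

Bb major up to E major is an augmented fourth; each chord root moves by that interval while the quality stays the same.
Ebm: root Eb up an augmented fourth → A, giving Am.
Bb7: root Bb up an augmented fourth → E, giving E7.
Cm7: root C up an augmented fourth → F#, giving F#m7.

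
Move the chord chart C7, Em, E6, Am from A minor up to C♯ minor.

A minor up to C♯ minor is a major third; each chord root moves by that interval while the quality stays the same.
C7: root C up a major third → E, giving E7.
Em: root E up a major third → G#, giving G#m.
E6: root E up a major third → G#, giving G#6.
Am: root A up a major third → C#, giving C#m.

E7 G#m G#6 C#m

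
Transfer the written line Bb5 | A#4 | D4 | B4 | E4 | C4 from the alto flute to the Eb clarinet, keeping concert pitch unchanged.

D5 C##4 F#3 D#4 G#3 E3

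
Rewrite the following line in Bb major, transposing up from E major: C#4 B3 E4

E major to Bb major up is a diminished fifth, so every note moves up by that interval.
C#4 -> G4
B3 -> F4
E4 -> Bb4

G4 F4 Bb4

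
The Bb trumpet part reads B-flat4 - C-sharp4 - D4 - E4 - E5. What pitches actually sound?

The Bb trumpet sounds a major second below written, so transpose each written note down a major second.
Bb4 → Ab4
C#4 → B3
D4 → C4
E4 → D4
E5 → D5

Ab4 B3 C4 D4 D5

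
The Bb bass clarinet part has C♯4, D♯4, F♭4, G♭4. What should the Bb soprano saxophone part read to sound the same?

C#3 D#3 Fb3 Gb3

First find concert pitch: the Bb bass clarinet sounds a major ninth below written, so C♯4 D♯4 F♭4 G♭4 sounds B2 C#3 Ebb3 Fb3.
Then write for Bb soprano saxophone: it sounds a major second below written, so the part must be a major second above concert.
B2 → C#3
C#3 → D#3
Ebb3 → Fb3
Fb3 → Gb3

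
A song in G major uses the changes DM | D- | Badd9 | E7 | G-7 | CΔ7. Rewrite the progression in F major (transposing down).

CM C- Aadd9 D7 F-7 BbΔ7

G major down to F major is a major second; each chord root moves by that interval while the quality stays the same.
DM: root D down a major second → C, giving CM.
D-: root D down a major second → C, giving C-.
Badd9: root B down a major second → A, giving Aadd9.
E7: root E down a major second → D, giving D7.
G-7: root G down a major second → F, giving F-7.
CΔ7: root C down a major second → Bb, giving BbΔ7.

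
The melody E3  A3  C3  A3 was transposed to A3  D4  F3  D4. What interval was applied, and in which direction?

up a perfect fourth

Take the first pair: E3 → A3. E to A spans 4 letter names, so the interval is some kind of fourth.
E3 to A3 is 5 semitones, which makes it a perfect fourth; the second version is higher, so the direction is up.
Checking another pair — A3 → D4 — gives the same interval.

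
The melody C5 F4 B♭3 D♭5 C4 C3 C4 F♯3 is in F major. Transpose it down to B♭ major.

From F down to B♭ is a perfect fifth; apply that to each pitch.
C5 -> F4
F4 -> Bb3
Bb3 -> Eb3
Db5 -> Gb4
C4 -> F3
C3 -> F2
C4 -> F3
F#3 -> B2

F4 Bb3 Eb3 Gb4 F3 F2 F3 B2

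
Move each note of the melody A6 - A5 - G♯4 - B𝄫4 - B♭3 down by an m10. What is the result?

F#5 F#4 E#3 Gb3 G2

A6 -> F#5
A5 -> F#4
G#4 -> E#3
Bbb4 -> Gb3
Bb3 -> G2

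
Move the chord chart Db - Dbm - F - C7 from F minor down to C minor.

Ab Abm C G7

F minor down to C minor is a perfect fourth; each chord root moves by that interval while the quality stays the same.
Db: root Db down a perfect fourth → Ab, giving Ab.
Dbm: root Db down a perfect fourth → Ab, giving Abm.
F: root F down a perfect fourth → C, giving C.
C7: root C down a perfect fourth → G, giving G7.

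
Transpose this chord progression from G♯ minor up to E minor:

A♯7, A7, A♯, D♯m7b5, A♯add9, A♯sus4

F#7 F7 F# Bm7b5 F#add9 F#sus4

G♯ minor up to E minor is a minor sixth; each chord root moves by that interval while the quality stays the same.
A♯7: root A♯ up a minor sixth → F#, giving F#7.
A7: root A up a minor sixth → F, giving F7.
A♯: root A♯ up a minor sixth → F#, giving F#.
D♯m7b5: root D♯ up a minor sixth → B, giving Bm7b5.
A♯add9: root A♯ up a minor sixth → F#, giving F#add9.
A♯sus4: root A♯ up a minor sixth → F#, giving F#sus4.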